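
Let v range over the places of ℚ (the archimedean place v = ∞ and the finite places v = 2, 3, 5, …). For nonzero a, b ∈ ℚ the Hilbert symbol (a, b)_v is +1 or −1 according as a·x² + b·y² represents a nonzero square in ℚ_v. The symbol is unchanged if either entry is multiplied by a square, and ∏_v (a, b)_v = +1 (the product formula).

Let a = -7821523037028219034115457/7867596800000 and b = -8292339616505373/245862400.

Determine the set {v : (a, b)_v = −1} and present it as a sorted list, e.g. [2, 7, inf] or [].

[2, 3, 5, 13, 23, inf]

Mod squares: a ≡ -4485, b ≡ -93. Check v ∈ {∞, 2, 3, 5, 7, 11, 13, 23, 29, 31}.
v=29: a=29^4·(≡27), b=29^2·(≡1) mod 29; (27|29)=-1, (1|29)=+1; (−1)^{4·2·14}·(-1)^2·(+1)^4 = +1.
v=5: a=5^-5·(≡3), b=5^-2·(≡2) mod 5; (3|5)=-1, (2|5)=-1; (−1)^{-5·-2·2}·(-1)^-2·(-1)^-5 = -1.
v=∞: -4485 < 0 and -93 < 0  ⇒  (a,b)_∞ = -1.
v=23: a=23^3·(≡6), b=23^2·(≡17) mod 23; (6|23)=+1, (17|23)=-1; (−1)^{3·2·11}·(+1)^2·(-1)^3 = -1.
v=7: a=7^-4·(≡2), b=7^-4·(≡3) mod 7; (2|7)=+1, (3|7)=-1; (−1)^{-4·-4·3}·(+1)^-4·(-1)^-4 = +1.
v=11: a=11^6·(≡1), b=11^4·(≡6) mod 11; (1|11)=+1, (6|11)=-1; (−1)^{6·4·5}·(+1)^4·(-1)^6 = +1.
v=3: a=3^5·(≡2), b=3^5·(≡2) mod 3; (2|3)=-1, (2|3)=-1; (−1)^{5·5·1}·(-1)^5·(-1)^5 = -1.
v=2: v_2(a)=-20, v_2(b)=-12; units ≡ 3, 3 (mod 8); ε·ε+αω+βω = 1·1+-20·1+-12·1 ≡ 1  ⇒  (a,b)_2 = -1.
v=13: a=13^3·(≡7), b=13^2·(≡6) mod 13; (7|13)=-1, (6|13)=-1; (−1)^{3·2·6}·(-1)^2·(-1)^3 = -1.
v=31: a=31^2·(≡16), b=31^1·(≡16) mod 31; (16|31)=+1, (16|31)=+1; (−1)^{2·1·15}·(+1)^1·(+1)^2 = +1.
Ram(-4485, -93) = {2, 3, 5, 13, 23, ∞}; no ℚ_2-point on the conic.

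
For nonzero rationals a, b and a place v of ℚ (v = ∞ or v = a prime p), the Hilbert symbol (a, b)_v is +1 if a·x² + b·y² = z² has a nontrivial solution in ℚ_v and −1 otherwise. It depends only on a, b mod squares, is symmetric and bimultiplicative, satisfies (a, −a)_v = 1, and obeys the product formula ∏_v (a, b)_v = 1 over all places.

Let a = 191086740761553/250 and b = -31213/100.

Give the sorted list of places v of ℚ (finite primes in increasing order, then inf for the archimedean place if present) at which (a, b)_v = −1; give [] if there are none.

(a, b) ≡ (217930, -13) mod (ℚ^×)²; places V = {2, 3, 5, 7, 13, 19, 31, 37, ∞}.
(a,b)_19: α=1, u≡13; β=0, v≡16 (mod 19); (13|19)=-1, (16|19)=+1; sign (−1)^0·-1^0·+1^1 = +1.
(a,b)_31: α=1, u≡24; β=0, v≡5 (mod 31); (24|31)=-1, (5|31)=+1; sign (−1)^0·-1^0·+1^1 = +1.
(a,b)_13: α=2, u≡6; β=1, v≡12 (mod 13); (6|13)=-1, (12|13)=+1; sign (−1)^0·-1^1·+1^2 = -1.
(a,b)_2: α=-1, β=-2; u≡5, v≡3 (mod 8); ε(u)ε(v)=0·1, αω(v)=-1·1, βω(u)=-2·1; sum ≡ 1  ⇒  -1.
(a,b)_5: α=-3, u≡4; β=-2, v≡3 (mod 5); (4|5)=+1, (3|5)=-1; sign (−1)^0·+1^-2·-1^-3 = -1.
(a,b)_∞: sgn(217930)=+, sgn(-13)=−, so +1.
(a,b)_37: α=1, u≡9; β=0, v≡2 (mod 37); (9|37)=+1, (2|37)=-1; sign (−1)^0·+1^0·-1^1 = -1.
(a,b)_3: α=2, u≡1; β=0, v≡2 (mod 3); (1|3)=+1, (2|3)=-1; sign (−1)^0·+1^0·-1^2 = +1.
(a,b)_7: α=8, u≡5; β=4, v≡4 (mod 7); (5|7)=-1, (4|7)=+1; sign (−1)^0·-1^4·+1^8 = +1.
(217930, -13 / ℚ) ramifies at {2, 5, 13, 37}: a division algebra.

[2, 5, 13, 37]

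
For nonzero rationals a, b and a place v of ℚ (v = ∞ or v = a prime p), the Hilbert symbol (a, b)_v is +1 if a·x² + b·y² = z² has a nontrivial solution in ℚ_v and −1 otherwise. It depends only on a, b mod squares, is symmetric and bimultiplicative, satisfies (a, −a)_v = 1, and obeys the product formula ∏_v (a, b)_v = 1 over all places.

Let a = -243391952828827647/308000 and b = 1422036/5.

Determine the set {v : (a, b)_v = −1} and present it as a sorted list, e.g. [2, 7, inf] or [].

[5, 7]

(a, b) ≡ (-510510, 21945) mod (ℚ^×)²; places V = {2, 3, 5, 7, 11, 13, 17, 19, ∞}.
(a,b)_11: α=-1, u≡7; β=1, v≡3 (mod 11); (7|11)=-1, (3|11)=+1; sign (−1)^1·-1^1·+1^-1 = +1.
(a,b)_∞: sgn(-510510)=−, sgn(21945)=+, so +1.
(a,b)_7: α=-1, u≡6; β=1, v≡3 (mod 7); (6|7)=-1, (3|7)=-1; sign (−1)^1·-1^1·-1^-1 = -1.
(a,b)_13: α=7, u≡1; β=0, v≡1 (mod 13); (1|13)=+1, (1|13)=+1; sign (−1)^0·+1^0·+1^7 = +1.
(a,b)_19: α=2, u≡16; β=1, v≡12 (mod 19); (16|19)=+1, (12|19)=-1; sign (−1)^0·+1^1·-1^2 = +1.
(a,b)_17: α=3, u≡1; β=0, v≡4 (mod 17); (1|17)=+1, (4|17)=+1; sign (−1)^0·+1^0·+1^3 = +1.
(a,b)_2: α=-5, β=2; u≡1, v≡1 (mod 8); ε(u)ε(v)=0·0, αω(v)=-5·0, βω(u)=2·0; sum ≡ 0  ⇒  +1.
(a,b)_5: α=-3, u≡2; β=-1, v≡1 (mod 5); (2|5)=-1, (1|5)=+1; sign (−1)^0·-1^-1·+1^-3 = -1.
(a,b)_3: α=7, u≡2; β=5, v≡1 (mod 3); (2|3)=-1, (1|3)=+1; sign (−1)^1·-1^5·+1^7 = +1.
(-510510, 21945 / ℚ) ramifies at {5, 7}: a division algebra.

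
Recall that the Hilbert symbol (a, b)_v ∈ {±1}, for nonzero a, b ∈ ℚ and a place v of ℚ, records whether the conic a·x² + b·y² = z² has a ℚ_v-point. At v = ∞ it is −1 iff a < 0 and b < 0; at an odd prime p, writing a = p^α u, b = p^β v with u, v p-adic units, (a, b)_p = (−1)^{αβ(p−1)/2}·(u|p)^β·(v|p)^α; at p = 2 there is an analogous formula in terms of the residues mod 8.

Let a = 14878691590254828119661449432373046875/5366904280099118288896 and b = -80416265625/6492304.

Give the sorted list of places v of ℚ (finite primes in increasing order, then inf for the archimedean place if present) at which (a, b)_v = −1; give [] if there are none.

Mod squares: a ≡ 11891, b ≡ -1081. Check v ∈ {∞, 2, 3, 5, 7, 11, 13, 17, 23, 31, 47}.
v=31: a=31^-2·(≡9), b=31^0·(≡2) mod 31; (9|31)=+1, (2|31)=+1; (−1)^{-2·0·15}·(+1)^0·(+1)^-2 = +1.
v=5: a=5^18·(≡1), b=5^6·(≡1) mod 5; (1|5)=+1, (1|5)=+1; (−1)^{18·6·2}·(+1)^6·(+1)^18 = +1.
v=17: a=17^2·(≡4), b=17^0·(≡12) mod 17; (4|17)=+1, (12|17)=-1; (−1)^{2·0·8}·(+1)^0·(-1)^2 = +1.
v=47: a=47^3·(≡28), b=47^1·(≡1) mod 47; (28|47)=+1, (1|47)=+1; (−1)^{3·1·23}·(+1)^1·(+1)^3 = -1.
v=11: a=11^1·(≡3), b=11^0·(≡6) mod 11; (3|11)=+1, (6|11)=-1; (−1)^{1·0·5}·(+1)^0·(-1)^1 = -1.
v=∞: 11891 > 0 and -1081 < 0  ⇒  (a,b)_∞ = +1.
v=2: v_2(a)=-12, v_2(b)=-4; units ≡ 3, 7 (mod 8); ε·ε+αω+βω = 1·1+-12·0+-4·1 ≡ 1  ⇒  (a,b)_2 = -1.
v=7: a=7^-10·(≡6), b=7^-4·(≡2) mod 7; (6|7)=-1, (2|7)=+1; (−1)^{-10·-4·3}·(-1)^-4·(+1)^-10 = +1.
v=23: a=23^9·(≡21), b=23^3·(≡10) mod 23; (21|23)=-1, (10|23)=-1; (−1)^{9·3·11}·(-1)^3·(-1)^9 = -1.
v=3: a=3^8·(≡2), b=3^2·(≡2) mod 3; (2|3)=-1, (2|3)=-1; (−1)^{8·2·1}·(-1)^2·(-1)^8 = +1.
v=13: a=13^-6·(≡9), b=13^-2·(≡6) mod 13; (9|13)=+1, (6|13)=-1; (−1)^{-6·-2·6}·(+1)^-2·(-1)^-6 = +1.
(11891, -1081 / ℚ) ramifies at {2, 11, 23, 47}: a division algebra.

[2, 11, 23, 47]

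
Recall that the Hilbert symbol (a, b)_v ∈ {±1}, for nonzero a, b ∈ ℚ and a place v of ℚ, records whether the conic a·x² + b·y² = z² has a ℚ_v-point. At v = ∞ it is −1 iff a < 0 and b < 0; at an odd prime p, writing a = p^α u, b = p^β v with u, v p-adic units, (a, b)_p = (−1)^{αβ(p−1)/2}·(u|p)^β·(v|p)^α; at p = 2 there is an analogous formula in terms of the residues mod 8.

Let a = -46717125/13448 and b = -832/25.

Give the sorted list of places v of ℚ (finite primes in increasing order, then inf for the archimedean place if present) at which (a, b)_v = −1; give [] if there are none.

(a, b) ≡ (-2730, -13) mod (ℚ^×)²; places V = {2, 3, 5, 7, 13, 37, 41, ∞}.
(a,b)_5: α=3, u≡1; β=-2, v≡3 (mod 5); (1|5)=+1, (3|5)=-1; sign (−1)^0·+1^-2·-1^3 = -1.
(a,b)_13: α=1, u≡5; β=1, v≡12 (mod 13); (5|13)=-1, (12|13)=+1; sign (−1)^0·-1^1·+1^1 = -1.
(a,b)_41: α=-2, u≡15; β=0, v≡11 (mod 41); (15|41)=-1, (11|41)=-1; sign (−1)^0·-1^0·-1^-2 = +1.
(a,b)_7: α=1, u≡2; β=0, v≡2 (mod 7); (2|7)=+1, (2|7)=+1; sign (−1)^0·+1^0·+1^1 = +1.
(a,b)_3: α=1, u≡2; β=0, v≡2 (mod 3); (2|3)=-1, (2|3)=-1; sign (−1)^0·-1^0·-1^1 = -1.
(a,b)_2: α=-3, β=6; u≡3, v≡3 (mod 8); ε(u)ε(v)=1·1, αω(v)=-3·1, βω(u)=6·1; sum ≡ 0  ⇒  +1.
(a,b)_37: α=2, u≡32; β=0, v≡20 (mod 37); (32|37)=-1, (20|37)=-1; sign (−1)^0·-1^0·-1^2 = +1.
(a,b)_∞: sgn(-2730)=−, sgn(-13)=−, so -1.
|Ram(-2730, -13)| = 4, even; anisotropic at {3, 5, 13, ∞}.

[3, 5, 13, inf]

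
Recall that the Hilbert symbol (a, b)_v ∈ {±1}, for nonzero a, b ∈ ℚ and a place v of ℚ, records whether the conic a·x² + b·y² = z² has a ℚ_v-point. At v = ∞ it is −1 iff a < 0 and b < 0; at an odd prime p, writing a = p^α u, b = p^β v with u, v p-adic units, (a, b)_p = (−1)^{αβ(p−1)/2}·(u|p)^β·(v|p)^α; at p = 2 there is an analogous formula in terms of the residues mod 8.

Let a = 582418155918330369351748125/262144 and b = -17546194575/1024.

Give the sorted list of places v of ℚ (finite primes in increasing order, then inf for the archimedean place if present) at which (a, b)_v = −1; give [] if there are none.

[13, 19]

(a, b) ≡ (210197, -77983087) mod (ℚ^×)²; places V = {2, 3, 5, 7, 13, 19, 23, 37, 53, ∞}.
(a,b)_53: α=2, u≡7; β=1, v≡49 (mod 53); (7|53)=+1, (49|53)=+1; sign (−1)^0·+1^1·+1^2 = +1.
(a,b)_7: α=2, u≡4; β=1, v≡5 (mod 7); (4|7)=+1, (5|7)=-1; sign (−1)^0·+1^1·-1^2 = +1.
(a,b)_5: α=4, u≡3; β=2, v≡3 (mod 5); (3|5)=-1, (3|5)=-1; sign (−1)^0·-1^2·-1^4 = +1.
(a,b)_19: α=3, u≡9; β=1, v≡1 (mod 19); (9|19)=+1, (1|19)=+1; sign (−1)^1·+1^1·+1^3 = -1.
(a,b)_2: α=-18, β=-10; u≡5, v≡1 (mod 8); ε(u)ε(v)=0·0, αω(v)=-18·0, βω(u)=-10·1; sum ≡ 0  ⇒  +1.
(a,b)_37: α=3, u≡18; β=1, v≡5 (mod 37); (18|37)=-1, (5|37)=-1; sign (−1)^0·-1^1·-1^3 = +1.
(a,b)_3: α=6, u≡2; β=2, v≡2 (mod 3); (2|3)=-1, (2|3)=-1; sign (−1)^0·-1^2·-1^6 = +1.
(a,b)_∞: sgn(210197)=+, sgn(-77983087)=−, so +1.
(a,b)_13: α=3, u≡10; β=1, v≡11 (mod 13); (10|13)=+1, (11|13)=-1; sign (−1)^0·+1^1·-1^3 = -1.
(a,b)_23: α=3, u≡4; β=1, v≡10 (mod 23); (4|23)=+1, (10|23)=-1; sign (−1)^1·+1^1·-1^3 = +1.
|Ram(210197, -77983087)| = 2, even; anisotropic at {13, 19}.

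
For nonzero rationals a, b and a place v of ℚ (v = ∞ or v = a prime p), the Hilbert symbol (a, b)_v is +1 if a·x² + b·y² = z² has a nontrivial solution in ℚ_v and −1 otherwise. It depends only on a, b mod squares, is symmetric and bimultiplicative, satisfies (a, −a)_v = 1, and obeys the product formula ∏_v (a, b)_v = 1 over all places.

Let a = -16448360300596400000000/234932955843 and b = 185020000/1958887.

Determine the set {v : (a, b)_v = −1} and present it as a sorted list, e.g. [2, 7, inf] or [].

(a, b) ≡ (-33, 154) mod (ℚ^×)²; places V = {2, 3, 5, 7, 11, 19, 23, 29, ∞}.
(a,b)_23: α=-8, u≡3; β=-4, v≡6 (mod 23); (3|23)=+1, (6|23)=+1; sign (−1)^0·+1^-4·+1^-8 = +1.
(a,b)_29: α=4, u≡9; β=2, v≡22 (mod 29); (9|29)=+1, (22|29)=+1; sign (−1)^0·+1^2·+1^4 = +1.
(a,b)_5: α=8, u≡2; β=4, v≡1 (mod 5); (2|5)=-1, (1|5)=+1; sign (−1)^0·-1^4·+1^8 = +1.
(a,b)_2: α=10, β=5; u≡7, v≡5 (mod 8); ε(u)ε(v)=1·0, αω(v)=10·1, βω(u)=5·0; sum ≡ 0  ⇒  +1.
(a,b)_19: α=2, u≡11; β=0, v≡15 (mod 19); (11|19)=+1, (15|19)=-1; sign (−1)^0·+1^0·-1^2 = +1.
(a,b)_7: α=0, u≡4; β=-1, v≡2 (mod 7); (4|7)=+1, (2|7)=+1; sign (−1)^0·+1^-1·+1^0 = +1.
(a,b)_11: α=5, u≡8; β=1, v≡3 (mod 11); (8|11)=-1, (3|11)=+1; sign (−1)^1·-1^1·+1^5 = +1.
(a,b)_3: α=-1, u≡1; β=0, v≡1 (mod 3); (1|3)=+1, (1|3)=+1; sign (−1)^0·+1^0·+1^-1 = +1.
(a,b)_∞: sgn(-33)=−, sgn(154)=+, so +1.
Ram(a, b) = ∅: the form -33·x² + 154·y² − z² is isotropic over every ℚ_v, so by Hasse–Minkowski it is isotropic over ℚ.

[]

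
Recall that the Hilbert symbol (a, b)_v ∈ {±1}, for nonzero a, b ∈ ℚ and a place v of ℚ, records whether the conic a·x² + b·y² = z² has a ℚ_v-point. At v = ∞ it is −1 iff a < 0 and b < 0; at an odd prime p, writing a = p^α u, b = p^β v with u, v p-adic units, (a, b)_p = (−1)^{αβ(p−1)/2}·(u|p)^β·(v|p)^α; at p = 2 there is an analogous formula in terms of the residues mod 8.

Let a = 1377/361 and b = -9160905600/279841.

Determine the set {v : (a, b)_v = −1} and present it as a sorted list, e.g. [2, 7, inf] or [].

[3, 7, 11, 17]

Mod squares: a ≡ 17, b ≡ -7854. Check v ∈ {∞, 2, 3, 5, 7, 11, 17, 19, 23}.
v=5: a=5^0·(≡2), b=5^2·(≡1) mod 5; (2|5)=-1, (1|5)=+1; (−1)^{0·2·2}·(-1)^2·(+1)^0 = +1.
v=7: a=7^0·(≡3), b=7^1·(≡3) mod 7; (3|7)=-1, (3|7)=-1; (−1)^{0·1·3}·(-1)^1·(-1)^0 = -1.
v=19: a=19^-2·(≡9), b=19^0·(≡12) mod 19; (9|19)=+1, (12|19)=-1; (−1)^{-2·0·9}·(+1)^0·(-1)^-2 = +1.
v=23: a=23^0·(≡7), b=23^-4·(≡12) mod 23; (7|23)=-1, (12|23)=+1; (−1)^{0·-4·11}·(-1)^-4·(+1)^0 = +1.
v=17: a=17^1·(≡16), b=17^1·(≡3) mod 17; (16|17)=+1, (3|17)=-1; (−1)^{1·1·8}·(+1)^1·(-1)^1 = -1.
v=2: v_2(a)=0, v_2(b)=7; units ≡ 1, 1 (mod 8); ε·ε+αω+βω = 0·0+0·0+7·0 ≡ 0  ⇒  (a,b)_2 = +1.
v=11: a=11^0·(≡10), b=11^1·(≡4) mod 11; (10|11)=-1, (4|11)=+1; (−1)^{0·1·5}·(-1)^1·(+1)^0 = -1.
v=3: a=3^4·(≡2), b=3^7·(≡1) mod 3; (2|3)=-1, (1|3)=+1; (−1)^{4·7·1}·(-1)^7·(+1)^4 = -1.
v=∞: 17 > 0 and -7854 < 0  ⇒  (a,b)_∞ = +1.
(17, -7854 / ℚ) ramifies at {3, 7, 11, 17}: a division algebra.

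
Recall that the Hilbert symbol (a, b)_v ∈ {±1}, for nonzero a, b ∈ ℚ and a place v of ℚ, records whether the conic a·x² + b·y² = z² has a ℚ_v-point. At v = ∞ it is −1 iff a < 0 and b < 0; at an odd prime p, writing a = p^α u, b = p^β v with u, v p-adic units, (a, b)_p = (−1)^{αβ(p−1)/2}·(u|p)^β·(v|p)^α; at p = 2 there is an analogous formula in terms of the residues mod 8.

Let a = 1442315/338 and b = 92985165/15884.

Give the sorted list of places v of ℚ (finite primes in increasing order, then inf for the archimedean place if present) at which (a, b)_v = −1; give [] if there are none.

(a, b) ≡ (70, 15015) mod (ℚ^×)²; places V = {2, 3, 5, 7, 11, 13, 19, 29, ∞}.
(a,b)_29: α=2, u≡17; β=2, v≡16 (mod 29); (17|29)=-1, (16|29)=+1; sign (−1)^0·-1^2·+1^2 = +1.
(a,b)_7: α=3, u≡6; β=1, v≡3 (mod 7); (6|7)=-1, (3|7)=-1; sign (−1)^1·-1^1·-1^3 = -1.
(a,b)_11: α=0, u≡9; β=-1, v≡3 (mod 11); (9|11)=+1, (3|11)=+1; sign (−1)^0·+1^-1·+1^0 = +1.
(a,b)_19: α=0, u≡8; β=-2, v≡16 (mod 19); (8|19)=-1, (16|19)=+1; sign (−1)^0·-1^-2·+1^0 = +1.
(a,b)_3: α=0, u≡1; β=5, v≡1 (mod 3); (1|3)=+1, (1|3)=+1; sign (−1)^0·+1^5·+1^0 = +1.
(a,b)_5: α=1, u≡1; β=1, v≡2 (mod 5); (1|5)=+1, (2|5)=-1; sign (−1)^0·+1^1·-1^1 = -1.
(a,b)_∞: sgn(70)=+, sgn(15015)=+, so +1.
(a,b)_13: α=-2, u≡2; β=1, v≡6 (mod 13); (2|13)=-1, (6|13)=-1; sign (−1)^0·-1^1·-1^-2 = -1.
(a,b)_2: α=-1, β=-2; u≡3, v≡7 (mod 8); ε(u)ε(v)=1·1, αω(v)=-1·0, βω(u)=-2·1; sum ≡ 1  ⇒  -1.
Ram(70, 15015) = {2, 5, 7, 13}; no ℚ_2-point on the conic.

[2, 5, 7, 13]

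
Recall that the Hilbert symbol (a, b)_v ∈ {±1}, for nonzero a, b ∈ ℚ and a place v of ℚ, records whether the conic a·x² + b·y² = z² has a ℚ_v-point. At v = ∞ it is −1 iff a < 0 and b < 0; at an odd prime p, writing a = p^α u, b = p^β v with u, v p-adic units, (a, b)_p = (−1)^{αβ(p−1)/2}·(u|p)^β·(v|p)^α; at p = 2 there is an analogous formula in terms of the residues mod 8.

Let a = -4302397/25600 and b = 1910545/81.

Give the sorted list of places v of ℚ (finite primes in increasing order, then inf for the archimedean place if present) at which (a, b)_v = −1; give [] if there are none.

[5, 7, 17, 37]

Mod squares: a ≡ -37, b ≡ 11305. Check v ∈ {∞, 2, 3, 5, 7, 11, 13, 17, 19, 31, 37}.
v=13: a=13^0·(≡6), b=13^2·(≡7) mod 13; (6|13)=-1, (7|13)=-1; (−1)^{0·2·6}·(-1)^2·(-1)^0 = +1.
v=17: a=17^0·(≡10), b=17^1·(≡9) mod 17; (10|17)=-1, (9|17)=+1; (−1)^{0·1·8}·(-1)^1·(+1)^0 = -1.
v=11: a=11^2·(≡2), b=11^0·(≡8) mod 11; (2|11)=-1, (8|11)=-1; (−1)^{2·0·5}·(-1)^0·(-1)^2 = +1.
v=37: a=37^1·(≡16), b=37^0·(≡23) mod 37; (16|37)=+1, (23|37)=-1; (−1)^{1·0·18}·(+1)^0·(-1)^1 = -1.
v=5: a=5^-2·(≡2), b=5^1·(≡4) mod 5; (2|5)=-1, (4|5)=+1; (−1)^{-2·1·2}·(-1)^1·(+1)^-2 = -1.
v=31: a=31^2·(≡28), b=31^0·(≡22) mod 31; (28|31)=+1, (22|31)=-1; (−1)^{2·0·15}·(+1)^0·(-1)^2 = +1.
v=19: a=19^0·(≡11), b=19^1·(≡9) mod 19; (11|19)=+1, (9|19)=+1; (−1)^{0·1·9}·(+1)^1·(+1)^0 = +1.
v=7: a=7^0·(≡6), b=7^1·(≡3) mod 7; (6|7)=-1, (3|7)=-1; (−1)^{0·1·3}·(-1)^1·(-1)^0 = -1.
v=2: v_2(a)=-10, v_2(b)=0; units ≡ 3, 1 (mod 8); ε·ε+αω+βω = 1·0+-10·0+0·1 ≡ 0  ⇒  (a,b)_2 = +1.
v=3: a=3^0·(≡2), b=3^-4·(≡1) mod 3; (2|3)=-1, (1|3)=+1; (−1)^{0·-4·1}·(-1)^-4·(+1)^0 = +1.
v=∞: -37 < 0 and 11305 > 0  ⇒  (a,b)_∞ = +1.
Ram(-37, 11305) = {5, 7, 17, 37}; no ℚ_5-point on the conic.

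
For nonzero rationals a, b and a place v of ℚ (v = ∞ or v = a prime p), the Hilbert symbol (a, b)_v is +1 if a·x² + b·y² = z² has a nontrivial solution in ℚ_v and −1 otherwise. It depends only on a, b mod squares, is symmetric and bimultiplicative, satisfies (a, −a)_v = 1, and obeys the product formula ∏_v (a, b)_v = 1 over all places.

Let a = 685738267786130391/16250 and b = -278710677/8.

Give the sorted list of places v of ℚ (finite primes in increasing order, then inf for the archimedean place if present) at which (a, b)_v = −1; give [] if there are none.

Mod squares: a ≡ 1896589734, b ≡ -1263994. Check v ∈ {∞, 2, 3, 5, 7, 13, 17, 19, 29, 31, 37, 43}.
v=2: v_2(a)=-1, v_2(b)=-3; units ≡ 3, 3 (mod 8); ε·ε+αω+βω = 1·1+-1·1+-3·1 ≡ 1  ⇒  (a,b)_2 = -1.
v=19: a=19^2·(≡5), b=19^1·(≡3) mod 19; (5|19)=+1, (3|19)=-1; (−1)^{2·1·9}·(+1)^1·(-1)^2 = +1.
v=37: a=37^1·(≡1), b=37^1·(≡9) mod 37; (1|37)=+1, (9|37)=+1; (−1)^{1·1·18}·(+1)^1·(+1)^1 = +1.
v=17: a=17^1·(≡9), b=17^0·(≡7) mod 17; (9|17)=+1, (7|17)=-1; (−1)^{1·0·8}·(+1)^0·(-1)^1 = -1.
v=13: a=13^-1·(≡7), b=13^0·(≡10) mod 13; (7|13)=-1, (10|13)=+1; (−1)^{-1·0·6}·(-1)^0·(+1)^-1 = +1.
v=31: a=31^1·(≡14), b=31^1·(≡29) mod 31; (14|31)=+1, (29|31)=-1; (−1)^{1·1·15}·(+1)^1·(-1)^1 = +1.
v=5: a=5^-4·(≡1), b=5^0·(≡1) mod 5; (1|5)=+1, (1|5)=+1; (−1)^{-4·0·2}·(+1)^0·(+1)^-4 = +1.
v=∞: 1896589734 > 0 and -1263994 < 0  ⇒  (a,b)_∞ = +1.
v=43: a=43^1·(≡24), b=43^0·(≡18) mod 43; (24|43)=+1, (18|43)=-1; (−1)^{1·0·21}·(+1)^0·(-1)^1 = -1.
v=3: a=3^13·(≡2), b=3^2·(≡2) mod 3; (2|3)=-1, (2|3)=-1; (−1)^{13·2·1}·(-1)^2·(-1)^13 = -1.
v=7: a=7^2·(≡2), b=7^2·(≡3) mod 7; (2|7)=+1, (3|7)=-1; (−1)^{2·2·3}·(+1)^2·(-1)^2 = +1.
v=29: a=29^1·(≡9), b=29^1·(≡4) mod 29; (9|29)=+1, (4|29)=+1; (−1)^{1·1·14}·(+1)^1·(+1)^1 = +1.
Ram(1896589734, -1263994) = {2, 3, 17, 43}; no ℚ_2-point on the conic.

[2, 3, 17, 43]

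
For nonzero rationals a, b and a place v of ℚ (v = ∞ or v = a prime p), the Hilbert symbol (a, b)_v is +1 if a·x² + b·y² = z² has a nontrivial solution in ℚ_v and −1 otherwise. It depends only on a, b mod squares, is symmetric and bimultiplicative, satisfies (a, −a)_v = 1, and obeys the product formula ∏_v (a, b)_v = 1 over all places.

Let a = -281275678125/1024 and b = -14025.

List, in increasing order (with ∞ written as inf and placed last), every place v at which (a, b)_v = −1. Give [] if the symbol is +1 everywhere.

[2, 3, 17, inf]

Mod squares: a ≡ -85, b ≡ -561. Check v ∈ {∞, 2, 3, 5, 11, 13, 17, 59}.
v=11: a=11^0·(≡9), b=11^1·(≡1) mod 11; (9|11)=+1, (1|11)=+1; (−1)^{0·1·5}·(+1)^1·(+1)^0 = +1.
v=∞: -85 < 0 and -561 < 0  ⇒  (a,b)_∞ = -1.
v=13: a=13^2·(≡2), b=13^0·(≡2) mod 13; (2|13)=-1, (2|13)=-1; (−1)^{2·0·6}·(-1)^0·(-1)^2 = +1.
v=5: a=5^5·(≡2), b=5^2·(≡4) mod 5; (2|5)=-1, (4|5)=+1; (−1)^{5·2·2}·(-1)^2·(+1)^5 = +1.
v=3: a=3^2·(≡2), b=3^1·(≡2) mod 3; (2|3)=-1, (2|3)=-1; (−1)^{2·1·1}·(-1)^1·(-1)^2 = -1.
v=2: v_2(a)=-10, v_2(b)=0; units ≡ 3, 7 (mod 8); ε·ε+αω+βω = 1·1+-10·0+0·1 ≡ 1  ⇒  (a,b)_2 = -1.
v=59: a=59^2·(≡52), b=59^0·(≡17) mod 59; (52|59)=-1, (17|59)=+1; (−1)^{2·0·29}·(-1)^0·(+1)^2 = +1.
v=17: a=17^1·(≡10), b=17^1·(≡8) mod 17; (10|17)=-1, (8|17)=+1; (−1)^{1·1·8}·(-1)^1·(+1)^1 = -1.
(-85, -561 / ℚ) ramifies at {2, 3, 17, ∞}: a division algebra.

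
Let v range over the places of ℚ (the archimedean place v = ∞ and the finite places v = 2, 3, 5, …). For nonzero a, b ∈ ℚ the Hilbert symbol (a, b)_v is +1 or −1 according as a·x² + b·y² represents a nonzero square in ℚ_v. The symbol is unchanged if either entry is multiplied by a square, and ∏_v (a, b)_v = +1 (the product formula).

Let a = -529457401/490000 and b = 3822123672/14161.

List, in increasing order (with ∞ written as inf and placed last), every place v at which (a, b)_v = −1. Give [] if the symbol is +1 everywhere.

Mod squares: a ≡ -12121, b ≡ 1798. Check v ∈ {∞, 2, 3, 5, 7, 11, 17, 19, 23, 29, 31}.
v=2: v_2(a)=-4, v_2(b)=3; units ≡ 7, 3 (mod 8); ε·ε+αω+βω = 1·1+-4·1+3·0 ≡ 1  ⇒  (a,b)_2 = -1.
v=29: a=29^0·(≡24), b=29^1·(≡22) mod 29; (24|29)=+1, (22|29)=+1; (−1)^{0·1·14}·(+1)^1·(+1)^0 = +1.
v=∞: -12121 < 0 and 1798 > 0  ⇒  (a,b)_∞ = +1.
v=23: a=23^1·(≡1), b=23^0·(≡3) mod 23; (1|23)=+1, (3|23)=+1; (−1)^{1·0·11}·(+1)^0·(+1)^1 = +1.
v=3: a=3^0·(≡2), b=3^12·(≡1) mod 3; (2|3)=-1, (1|3)=+1; (−1)^{0·12·1}·(-1)^12·(+1)^0 = +1.
v=19: a=19^2·(≡5), b=19^0·(≡12) mod 19; (5|19)=+1, (12|19)=-1; (−1)^{2·0·9}·(+1)^0·(-1)^2 = +1.
v=11: a=11^2·(≡4), b=11^0·(≡1) mod 11; (4|11)=+1, (1|11)=+1; (−1)^{2·0·5}·(+1)^0·(+1)^2 = +1.
v=7: a=7^-2·(≡6), b=7^-2·(≡5) mod 7; (6|7)=-1, (5|7)=-1; (−1)^{-2·-2·3}·(-1)^-2·(-1)^-2 = +1.
v=31: a=31^1·(≡15), b=31^1·(≡11) mod 31; (15|31)=-1, (11|31)=-1; (−1)^{1·1·15}·(-1)^1·(-1)^1 = -1.
v=5: a=5^-4·(≡1), b=5^0·(≡2) mod 5; (1|5)=+1, (2|5)=-1; (−1)^{-4·0·2}·(+1)^0·(-1)^-4 = +1.
v=17: a=17^1·(≡16), b=17^-2·(≡15) mod 17; (16|17)=+1, (15|17)=+1; (−1)^{1·-2·8}·(+1)^-2·(+1)^1 = +1.
Ram(-12121, 1798) = {2, 31}; no ℚ_2-point on the conic.

[2, 31]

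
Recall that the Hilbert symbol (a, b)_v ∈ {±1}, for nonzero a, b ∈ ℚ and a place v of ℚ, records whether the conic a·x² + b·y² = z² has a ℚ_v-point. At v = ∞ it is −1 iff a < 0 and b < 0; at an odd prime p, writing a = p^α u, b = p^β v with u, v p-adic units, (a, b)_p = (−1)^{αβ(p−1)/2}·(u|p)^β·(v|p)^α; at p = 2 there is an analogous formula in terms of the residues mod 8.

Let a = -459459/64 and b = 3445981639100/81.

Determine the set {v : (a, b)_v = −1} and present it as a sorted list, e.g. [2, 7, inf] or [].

[3, 13]

Mod squares: a ≡ -51051, b ≡ 119. Check v ∈ {∞, 2, 3, 5, 7, 11, 13, 17}.
v=3: a=3^3·(≡2), b=3^-4·(≡2) mod 3; (2|3)=-1, (2|3)=-1; (−1)^{3·-4·1}·(-1)^-4·(-1)^3 = -1.
v=5: a=5^0·(≡4), b=5^2·(≡4) mod 5; (4|5)=+1, (4|5)=+1; (−1)^{0·2·2}·(+1)^2·(+1)^0 = +1.
v=∞: -51051 < 0 and 119 > 0  ⇒  (a,b)_∞ = +1.
v=7: a=7^1·(≡2), b=7^3·(≡6) mod 7; (2|7)=+1, (6|7)=-1; (−1)^{1·3·3}·(+1)^3·(-1)^1 = +1.
v=13: a=13^1·(≡9), b=13^2·(≡5) mod 13; (9|13)=+1, (5|13)=-1; (−1)^{1·2·6}·(+1)^2·(-1)^1 = -1.
v=17: a=17^1·(≡12), b=17^3·(≡14) mod 17; (12|17)=-1, (14|17)=-1; (−1)^{1·3·8}·(-1)^3·(-1)^1 = +1.
v=11: a=11^1·(≡1), b=11^2·(≡3) mod 11; (1|11)=+1, (3|11)=+1; (−1)^{1·2·5}·(+1)^2·(+1)^1 = +1.
v=2: v_2(a)=-6, v_2(b)=2; units ≡ 5, 7 (mod 8); ε·ε+αω+βω = 0·1+-6·0+2·1 ≡ 0  ⇒  (a,b)_2 = +1.
(-51051, 119 / ℚ) ramifies at {3, 13}: a division algebra.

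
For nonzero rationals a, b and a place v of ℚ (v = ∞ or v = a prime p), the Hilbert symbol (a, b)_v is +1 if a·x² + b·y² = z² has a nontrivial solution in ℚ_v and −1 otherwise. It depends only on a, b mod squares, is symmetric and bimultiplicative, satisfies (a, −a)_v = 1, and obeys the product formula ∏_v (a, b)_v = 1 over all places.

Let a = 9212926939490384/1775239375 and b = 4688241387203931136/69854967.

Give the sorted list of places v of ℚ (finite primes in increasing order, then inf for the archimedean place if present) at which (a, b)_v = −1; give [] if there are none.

Mod squares: a ≡ 30107, b ≡ 133. Check v ∈ {∞, 2, 3, 5, 7, 11, 13, 17, 19, 23, 29, 31, 37}.
v=11: a=11^3·(≡1), b=11^0·(≡5) mod 11; (1|11)=+1, (5|11)=+1; (−1)^{3·0·5}·(+1)^0·(+1)^3 = +1.
v=31: a=31^2·(≡6), b=31^0·(≡25) mod 31; (6|31)=-1, (25|31)=+1; (−1)^{2·0·15}·(-1)^0·(+1)^2 = +1.
v=37: a=37^2·(≡25), b=37^4·(≡14) mod 37; (25|37)=+1, (14|37)=-1; (−1)^{2·4·18}·(+1)^4·(-1)^2 = +1.
v=13: a=13^-2·(≡10), b=13^-2·(≡1) mod 13; (10|13)=+1, (1|13)=+1; (−1)^{-2·-2·6}·(+1)^-2·(+1)^-2 = +1.
v=23: a=23^1·(≡20), b=23^2·(≡8) mod 23; (20|23)=-1, (8|23)=+1; (−1)^{1·2·11}·(-1)^2·(+1)^1 = +1.
v=2: v_2(a)=4, v_2(b)=10; units ≡ 3, 5 (mod 8); ε·ε+αω+βω = 1·0+4·1+10·1 ≡ 0  ⇒  (a,b)_2 = +1.
v=∞: 30107 > 0 and 133 > 0  ⇒  (a,b)_∞ = +1.
v=29: a=29^2·(≡1), b=29^2·(≡27) mod 29; (1|29)=+1, (27|29)=-1; (−1)^{2·2·14}·(+1)^2·(-1)^2 = +1.
v=17: a=17^1·(≡11), b=17^2·(≡14) mod 17; (11|17)=-1, (14|17)=-1; (−1)^{1·2·8}·(-1)^2·(-1)^1 = -1.
v=19: a=19^0·(≡11), b=19^1·(≡11) mod 19; (11|19)=+1, (11|19)=+1; (−1)^{0·1·9}·(+1)^1·(+1)^0 = +1.
v=3: a=3^0·(≡2), b=3^-10·(≡1) mod 3; (2|3)=-1, (1|3)=+1; (−1)^{0·-10·1}·(-1)^-10·(+1)^0 = +1.
v=5: a=5^-4·(≡3), b=5^0·(≡3) mod 5; (3|5)=-1, (3|5)=-1; (−1)^{-4·0·2}·(-1)^0·(-1)^-4 = +1.
v=7: a=7^-5·(≡6), b=7^-1·(≡5) mod 7; (6|7)=-1, (5|7)=-1; (−1)^{-5·-1·3}·(-1)^-1·(-1)^-5 = -1.
Ram(30107, 133) = {7, 17}; no ℚ_7-point on the conic.

[7, 17]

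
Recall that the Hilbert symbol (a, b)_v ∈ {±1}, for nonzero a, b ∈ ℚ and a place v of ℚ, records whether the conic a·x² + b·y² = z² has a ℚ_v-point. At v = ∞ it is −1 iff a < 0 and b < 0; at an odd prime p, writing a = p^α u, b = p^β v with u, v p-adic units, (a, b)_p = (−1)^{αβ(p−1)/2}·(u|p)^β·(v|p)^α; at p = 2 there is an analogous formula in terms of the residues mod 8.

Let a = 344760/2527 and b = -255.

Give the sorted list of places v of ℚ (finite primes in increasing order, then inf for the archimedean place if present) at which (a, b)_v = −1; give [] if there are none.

[3, 17]

Mod squares: a ≡ 3570, b ≡ -255. Check v ∈ {∞, 2, 3, 5, 7, 13, 17, 19}.
v=∞: 3570 > 0 and -255 < 0  ⇒  (a,b)_∞ = +1.
v=5: a=5^1·(≡1), b=5^1·(≡4) mod 5; (1|5)=+1, (4|5)=+1; (−1)^{1·1·2}·(+1)^1·(+1)^1 = +1.
v=2: v_2(a)=3, v_2(b)=0; units ≡ 1, 1 (mod 8); ε·ε+αω+βω = 0·0+3·0+0·0 ≡ 0  ⇒  (a,b)_2 = +1.
v=17: a=17^1·(≡3), b=17^1·(≡2) mod 17; (3|17)=-1, (2|17)=+1; (−1)^{1·1·8}·(-1)^1·(+1)^1 = -1.
v=7: a=7^-1·(≡6), b=7^0·(≡4) mod 7; (6|7)=-1, (4|7)=+1; (−1)^{-1·0·3}·(-1)^0·(+1)^-1 = +1.
v=19: a=19^-2·(≡17), b=19^0·(≡11) mod 19; (17|19)=+1, (11|19)=+1; (−1)^{-2·0·9}·(+1)^0·(+1)^-2 = +1.
v=3: a=3^1·(≡2), b=3^1·(≡2) mod 3; (2|3)=-1, (2|3)=-1; (−1)^{1·1·1}·(-1)^1·(-1)^1 = -1.
v=13: a=13^2·(≡5), b=13^0·(≡5) mod 13; (5|13)=-1, (5|13)=-1; (−1)^{2·0·6}·(-1)^0·(-1)^2 = +1.
Ram(3570, -255) = {3, 17}; no ℚ_3-point on the conic.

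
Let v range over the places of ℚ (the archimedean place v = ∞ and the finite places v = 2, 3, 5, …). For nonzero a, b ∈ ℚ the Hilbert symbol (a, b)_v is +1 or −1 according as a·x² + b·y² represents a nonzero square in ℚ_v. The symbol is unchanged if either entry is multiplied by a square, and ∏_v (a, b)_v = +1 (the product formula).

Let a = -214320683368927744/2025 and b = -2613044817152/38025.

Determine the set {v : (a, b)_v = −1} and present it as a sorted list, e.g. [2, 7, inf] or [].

[17, inf]

(a, b) ≡ (-34, -5957) mod (ℚ^×)²; places V = {2, 3, 5, 7, 11, 13, 17, 23, 37, ∞}.
(a,b)_17: α=3, u≡8; β=2, v≡10 (mod 17); (8|17)=+1, (10|17)=-1; sign (−1)^0·+1^2·-1^3 = -1.
(a,b)_2: α=9, β=8; u≡7, v≡3 (mod 8); ε(u)ε(v)=1·1, αω(v)=9·1, βω(u)=8·0; sum ≡ 0  ⇒  +1.
(a,b)_7: α=6, u≡1; β=3, v≡6 (mod 7); (1|7)=+1, (6|7)=-1; sign (−1)^0·+1^3·-1^6 = +1.
(a,b)_∞: sgn(-34)=−, sgn(-5957)=−, so -1.
(a,b)_13: α=0, u≡8; β=-2, v≡9 (mod 13); (8|13)=-1, (9|13)=+1; sign (−1)^0·-1^-2·+1^0 = +1.
(a,b)_3: α=-4, u≡2; β=-2, v≡1 (mod 3); (2|3)=-1, (1|3)=+1; sign (−1)^0·-1^-2·+1^-4 = +1.
(a,b)_23: α=2, u≡16; β=1, v≡11 (mod 23); (16|23)=+1, (11|23)=-1; sign (−1)^0·+1^1·-1^2 = +1.
(a,b)_5: α=-2, u≡1; β=-2, v≡3 (mod 5); (1|5)=+1, (3|5)=-1; sign (−1)^0·+1^-2·-1^-2 = +1.
(a,b)_37: α=2, u≡26; β=1, v≡35 (mod 37); (26|37)=+1, (35|37)=-1; sign (−1)^0·+1^1·-1^2 = +1.
(a,b)_11: α=0, u≡7; β=2, v≡3 (mod 11); (7|11)=-1, (3|11)=+1; sign (−1)^0·-1^2·+1^0 = +1.
(-34, -5957 / ℚ) ramifies at {17, ∞}: a division algebra.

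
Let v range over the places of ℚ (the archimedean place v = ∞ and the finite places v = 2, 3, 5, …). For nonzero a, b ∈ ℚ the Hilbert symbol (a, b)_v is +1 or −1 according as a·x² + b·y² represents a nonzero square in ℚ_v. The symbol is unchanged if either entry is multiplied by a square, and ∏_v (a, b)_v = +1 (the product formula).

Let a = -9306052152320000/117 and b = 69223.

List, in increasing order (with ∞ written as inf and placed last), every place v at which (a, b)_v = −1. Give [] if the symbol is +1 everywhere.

(a, b) ≡ (-8294, 69223) mod (ℚ^×)²; places V = {2, 3, 5, 7, 11, 13, 29, 31, ∞}.
(a,b)_11: α=3, u≡1; β=1, v≡1 (mod 11); (1|11)=+1, (1|11)=+1; sign (−1)^1·+1^1·+1^3 = -1.
(a,b)_3: α=-2, u≡1; β=0, v≡1 (mod 3); (1|3)=+1, (1|3)=+1; sign (−1)^0·+1^0·+1^-2 = +1.
(a,b)_29: α=1, u≡23; β=1, v≡9 (mod 29); (23|29)=+1, (9|29)=+1; sign (−1)^0·+1^1·+1^1 = +1.
(a,b)_2: α=13, β=0; u≡5, v≡7 (mod 8); ε(u)ε(v)=0·1, αω(v)=13·0, βω(u)=0·1; sum ≡ 0  ⇒  +1.
(a,b)_7: α=2, u≡4; β=1, v≡5 (mod 7); (4|7)=+1, (5|7)=-1; sign (−1)^0·+1^1·-1^2 = +1.
(a,b)_∞: sgn(-8294)=−, sgn(69223)=+, so +1.
(a,b)_31: α=2, u≡4; β=1, v≡1 (mod 31); (4|31)=+1, (1|31)=+1; sign (−1)^0·+1^1·+1^2 = +1.
(a,b)_13: α=-1, u≡3; β=0, v≡11 (mod 13); (3|13)=+1, (11|13)=-1; sign (−1)^0·+1^0·-1^-1 = -1.
(a,b)_5: α=4, u≡4; β=0, v≡3 (mod 5); (4|5)=+1, (3|5)=-1; sign (−1)^0·+1^0·-1^4 = +1.
Ram(-8294, 69223) = {11, 13}; no ℚ_11-point on the conic.

[11, 13]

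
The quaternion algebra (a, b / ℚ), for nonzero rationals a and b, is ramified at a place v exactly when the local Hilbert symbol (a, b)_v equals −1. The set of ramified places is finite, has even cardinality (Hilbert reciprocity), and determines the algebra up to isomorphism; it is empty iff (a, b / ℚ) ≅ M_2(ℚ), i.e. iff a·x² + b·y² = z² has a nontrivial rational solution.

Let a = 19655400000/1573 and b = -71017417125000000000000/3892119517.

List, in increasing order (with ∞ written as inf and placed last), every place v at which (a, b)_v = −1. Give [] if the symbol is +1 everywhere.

[3, 47]

(a, b) ≡ (6388005, -1105) mod (ℚ^×)²; places V = {2, 3, 5, 11, 13, 17, 41, 47, ∞}.
(a,b)_5: α=5, u≡1; β=15, v≡4 (mod 5); (1|5)=+1, (4|5)=+1; sign (−1)^0·+1^15·+1^5 = +1.
(a,b)_3: α=1, u≡1; β=2, v≡2 (mod 3); (1|3)=+1, (2|3)=-1; sign (−1)^0·+1^2·-1^1 = -1.
(a,b)_41: α=1, u≡8; β=2, v≡18 (mod 41); (8|41)=+1, (18|41)=+1; sign (−1)^0·+1^2·+1^1 = +1.
(a,b)_∞: sgn(6388005)=+, sgn(-1105)=−, so +1.
(a,b)_47: α=1, u≡5; β=2, v≡29 (mod 47); (5|47)=-1, (29|47)=-1; sign (−1)^0·-1^2·-1^1 = -1.
(a,b)_11: α=-2, u≡8; β=-6, v≡2 (mod 11); (8|11)=-1, (2|11)=-1; sign (−1)^0·-1^-6·-1^-2 = +1.
(a,b)_17: α=1, u≡7; β=1, v≡5 (mod 17); (7|17)=-1, (5|17)=-1; sign (−1)^0·-1^1·-1^1 = +1.
(a,b)_2: α=6, β=12; u≡5, v≡7 (mod 8); ε(u)ε(v)=0·1, αω(v)=6·0, βω(u)=12·1; sum ≡ 0  ⇒  +1.
(a,b)_13: α=-1, u≡7; β=-3, v≡5 (mod 13); (7|13)=-1, (5|13)=-1; sign (−1)^0·-1^-3·-1^-1 = +1.
Ram(6388005, -1105) = {3, 47}; no ℚ_3-point on the conic.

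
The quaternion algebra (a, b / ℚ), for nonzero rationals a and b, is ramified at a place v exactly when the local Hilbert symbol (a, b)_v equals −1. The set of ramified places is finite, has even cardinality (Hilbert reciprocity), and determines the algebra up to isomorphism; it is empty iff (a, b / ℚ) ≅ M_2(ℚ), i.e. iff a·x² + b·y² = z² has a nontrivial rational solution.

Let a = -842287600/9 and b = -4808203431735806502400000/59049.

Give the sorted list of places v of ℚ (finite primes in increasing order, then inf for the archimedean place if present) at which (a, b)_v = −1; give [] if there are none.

[7, 11, 23, inf]

Mod squares: a ≡ -2105719, b ≡ -1015. Check v ∈ {∞, 2, 3, 5, 7, 11, 13, 23, 29, 41}.
v=29: a=29^1·(≡16), b=29^3·(≡24) mod 29; (16|29)=+1, (24|29)=+1; (−1)^{1·3·14}·(+1)^3·(+1)^1 = +1.
v=41: a=41^1·(≡30), b=41^2·(≡33) mod 41; (30|41)=-1, (33|41)=+1; (−1)^{1·2·20}·(-1)^2·(+1)^1 = +1.
v=23: a=23^1·(≡10), b=23^2·(≡7) mod 23; (10|23)=-1, (7|23)=-1; (−1)^{1·2·11}·(-1)^2·(-1)^1 = -1.
v=5: a=5^2·(≡4), b=5^5·(≡3) mod 5; (4|5)=+1, (3|5)=-1; (−1)^{2·5·2}·(+1)^5·(-1)^2 = +1.
v=13: a=13^0·(≡6), b=13^2·(≡1) mod 13; (6|13)=-1, (1|13)=+1; (−1)^{0·2·6}·(-1)^2·(+1)^0 = +1.
v=∞: -2105719 < 0 and -1015 < 0  ⇒  (a,b)_∞ = -1.
v=11: a=11^1·(≡3), b=11^4·(≡8) mod 11; (3|11)=+1, (8|11)=-1; (−1)^{1·4·5}·(+1)^4·(-1)^1 = -1.
v=7: a=7^1·(≡4), b=7^1·(≡2) mod 7; (4|7)=+1, (2|7)=+1; (−1)^{1·1·3}·(+1)^1·(+1)^1 = -1.
v=2: v_2(a)=4, v_2(b)=12; units ≡ 1, 1 (mod 8); ε·ε+αω+βω = 0·0+4·0+12·0 ≡ 0  ⇒  (a,b)_2 = +1.
v=3: a=3^-2·(≡2), b=3^-10·(≡2) mod 3; (2|3)=-1, (2|3)=-1; (−1)^{-2·-10·1}·(-1)^-10·(-1)^-2 = +1.
Ram(-2105719, -1015) = {7, 11, 23, ∞}; no ℚ_7-point on the conic.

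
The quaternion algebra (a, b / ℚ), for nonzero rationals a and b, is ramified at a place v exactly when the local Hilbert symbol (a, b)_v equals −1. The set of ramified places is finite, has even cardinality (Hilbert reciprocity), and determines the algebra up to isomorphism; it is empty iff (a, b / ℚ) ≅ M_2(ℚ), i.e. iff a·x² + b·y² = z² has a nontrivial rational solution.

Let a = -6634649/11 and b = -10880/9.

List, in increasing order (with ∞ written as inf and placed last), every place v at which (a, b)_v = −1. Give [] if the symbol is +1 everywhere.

[2, 7, 11, 17, 23, inf]

Mod squares: a ≡ -1771, b ≡ -170. Check v ∈ {∞, 2, 3, 5, 7, 11, 17, 23, 29}.
v=2: v_2(a)=0, v_2(b)=7; units ≡ 5, 3 (mod 8); ε·ε+αω+βω = 0·1+0·1+7·1 ≡ 1  ⇒  (a,b)_2 = -1.
v=∞: -1771 < 0 and -170 < 0  ⇒  (a,b)_∞ = -1.
v=5: a=5^0·(≡1), b=5^1·(≡1) mod 5; (1|5)=+1, (1|5)=+1; (−1)^{0·1·2}·(+1)^1·(+1)^0 = +1.
v=3: a=3^0·(≡2), b=3^-2·(≡1) mod 3; (2|3)=-1, (1|3)=+1; (−1)^{0·-2·1}·(-1)^-2·(+1)^0 = +1.
v=29: a=29^2·(≡21), b=29^0·(≡22) mod 29; (21|29)=-1, (22|29)=+1; (−1)^{2·0·14}·(-1)^0·(+1)^2 = +1.
v=11: a=11^-1·(≡1), b=11^0·(≡6) mod 11; (1|11)=+1, (6|11)=-1; (−1)^{-1·0·5}·(+1)^0·(-1)^-1 = -1.
v=7: a=7^3·(≡3), b=7^0·(≡6) mod 7; (3|7)=-1, (6|7)=-1; (−1)^{3·0·3}·(-1)^0·(-1)^3 = -1.
v=17: a=17^0·(≡7), b=17^1·(≡12) mod 17; (7|17)=-1, (12|17)=-1; (−1)^{0·1·8}·(-1)^1·(-1)^0 = -1.
v=23: a=23^1·(≡17), b=23^0·(≡5) mod 23; (17|23)=-1, (5|23)=-1; (−1)^{1·0·11}·(-1)^0·(-1)^1 = -1.
|Ram(-1771, -170)| = 6, even; anisotropic at {2, 7, 11, 17, 23, ∞}.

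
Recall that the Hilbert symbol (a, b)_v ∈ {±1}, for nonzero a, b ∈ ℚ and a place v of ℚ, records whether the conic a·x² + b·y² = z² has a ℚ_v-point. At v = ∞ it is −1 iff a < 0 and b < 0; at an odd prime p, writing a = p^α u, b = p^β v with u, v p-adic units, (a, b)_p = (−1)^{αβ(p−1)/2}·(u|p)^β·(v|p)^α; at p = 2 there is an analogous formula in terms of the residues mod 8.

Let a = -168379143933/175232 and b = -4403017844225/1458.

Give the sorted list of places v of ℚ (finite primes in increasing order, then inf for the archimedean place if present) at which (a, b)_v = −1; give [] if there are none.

[3, 13, 29, inf]

(a, b) ≡ (-3309306, -418) mod (ℚ^×)²; places V = {2, 3, 5, 7, 11, 13, 19, 29, 37, ∞}.
(a,b)_7: α=1, u≡1; β=2, v≡4 (mod 7); (1|7)=+1, (4|7)=+1; sign (−1)^0·+1^2·+1^1 = +1.
(a,b)_19: α=1, u≡13; β=1, v≡1 (mod 19); (13|19)=-1, (1|19)=+1; sign (−1)^1·-1^1·+1^1 = +1.
(a,b)_29: α=3, u≡24; β=2, v≡8 (mod 29); (24|29)=+1, (8|29)=-1; sign (−1)^0·+1^2·-1^3 = -1.
(a,b)_3: α=1, u≡1; β=-6, v≡2 (mod 3); (1|3)=+1, (2|3)=-1; sign (−1)^0·+1^-6·-1^1 = -1.
(a,b)_2: α=-7, β=-1; u≡3, v≡7 (mod 8); ε(u)ε(v)=1·1, αω(v)=-7·0, βω(u)=-1·1; sum ≡ 0  ⇒  +1.
(a,b)_5: α=0, u≡1; β=2, v≡2 (mod 5); (1|5)=+1, (2|5)=-1; sign (−1)^0·+1^2·-1^0 = +1.
(a,b)_37: α=-2, u≡9; β=0, v≡9 (mod 37); (9|37)=+1, (9|37)=+1; sign (−1)^0·+1^0·+1^-2 = +1.
(a,b)_∞: sgn(-3309306)=−, sgn(-418)=−, so -1.
(a,b)_11: α=3, u≡5; β=3, v≡7 (mod 11); (5|11)=+1, (7|11)=-1; sign (−1)^1·+1^3·-1^3 = +1.
(a,b)_13: α=1, u≡4; β=2, v≡11 (mod 13); (4|13)=+1, (11|13)=-1; sign (−1)^0·+1^2·-1^1 = -1.
Ram(-3309306, -418) = {3, 13, 29, ∞}; no ℚ_3-point on the conic.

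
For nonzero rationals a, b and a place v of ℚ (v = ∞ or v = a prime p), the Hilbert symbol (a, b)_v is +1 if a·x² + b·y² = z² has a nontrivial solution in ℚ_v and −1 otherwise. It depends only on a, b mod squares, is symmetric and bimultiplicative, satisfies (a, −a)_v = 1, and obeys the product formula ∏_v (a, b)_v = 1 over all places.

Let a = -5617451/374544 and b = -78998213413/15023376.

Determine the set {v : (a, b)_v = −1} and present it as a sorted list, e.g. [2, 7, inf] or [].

Mod squares: a ≡ -10619, b ≡ -37. Check v ∈ {∞, 2, 3, 7, 17, 19, 23, 37, 41}.
v=3: a=3^-4·(≡1), b=3^-2·(≡2) mod 3; (1|3)=+1, (2|3)=-1; (−1)^{-4·-2·1}·(+1)^-2·(-1)^-4 = +1.
v=41: a=41^1·(≡24), b=41^2·(≡5) mod 41; (24|41)=-1, (5|41)=+1; (−1)^{1·2·20}·(-1)^2·(+1)^1 = +1.
v=7: a=7^1·(≡4), b=7^4·(≡5) mod 7; (4|7)=+1, (5|7)=-1; (−1)^{1·4·3}·(+1)^4·(-1)^1 = -1.
v=19: a=19^0·(≡2), b=19^-2·(≡16) mod 19; (2|19)=-1, (16|19)=+1; (−1)^{0·-2·9}·(-1)^-2·(+1)^0 = +1.
v=23: a=23^2·(≡14), b=23^2·(≡4) mod 23; (14|23)=-1, (4|23)=+1; (−1)^{2·2·11}·(-1)^2·(+1)^2 = +1.
v=37: a=37^1·(≡7), b=37^1·(≡16) mod 37; (7|37)=+1, (16|37)=+1; (−1)^{1·1·18}·(+1)^1·(+1)^1 = +1.
v=17: a=17^-2·(≡3), b=17^-2·(≡10) mod 17; (3|17)=-1, (10|17)=-1; (−1)^{-2·-2·8}·(-1)^-2·(-1)^-2 = +1.
v=2: v_2(a)=-4, v_2(b)=-4; units ≡ 5, 3 (mod 8); ε·ε+αω+βω = 0·1+-4·1+-4·1 ≡ 0  ⇒  (a,b)_2 = +1.
v=∞: -10619 < 0 and -37 < 0  ⇒  (a,b)_∞ = -1.
Ram(-10619, -37) = {7, ∞}; no ℚ_7-point on the conic.

[7, inf]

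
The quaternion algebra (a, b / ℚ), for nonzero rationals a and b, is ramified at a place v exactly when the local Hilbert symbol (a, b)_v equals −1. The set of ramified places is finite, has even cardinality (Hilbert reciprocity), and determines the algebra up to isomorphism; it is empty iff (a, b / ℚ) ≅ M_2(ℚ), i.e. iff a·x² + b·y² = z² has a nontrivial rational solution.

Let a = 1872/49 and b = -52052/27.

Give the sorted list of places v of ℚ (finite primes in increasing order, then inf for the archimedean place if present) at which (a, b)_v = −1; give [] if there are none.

(a, b) ≡ (13, -231) mod (ℚ^×)²; places V = {2, 3, 7, 11, 13, ∞}.
(a,b)_7: α=-2, u≡3; β=1, v≡2 (mod 7); (3|7)=-1, (2|7)=+1; sign (−1)^0·-1^1·+1^-2 = -1.
(a,b)_3: α=2, u≡1; β=-3, v≡1 (mod 3); (1|3)=+1, (1|3)=+1; sign (−1)^0·+1^-3·+1^2 = +1.
(a,b)_2: α=4, β=2; u≡5, v≡1 (mod 8); ε(u)ε(v)=0·0, αω(v)=4·0, βω(u)=2·1; sum ≡ 0  ⇒  +1.
(a,b)_11: α=0, u≡7; β=1, v≡4 (mod 11); (7|11)=-1, (4|11)=+1; sign (−1)^0·-1^1·+1^0 = -1.
(a,b)_∞: sgn(13)=+, sgn(-231)=−, so +1.
(a,b)_13: α=1, u≡4; β=2, v≡4 (mod 13); (4|13)=+1, (4|13)=+1; sign (−1)^0·+1^2·+1^1 = +1.
(13, -231 / ℚ) ramifies at {7, 11}: a division algebra.

[7, 11]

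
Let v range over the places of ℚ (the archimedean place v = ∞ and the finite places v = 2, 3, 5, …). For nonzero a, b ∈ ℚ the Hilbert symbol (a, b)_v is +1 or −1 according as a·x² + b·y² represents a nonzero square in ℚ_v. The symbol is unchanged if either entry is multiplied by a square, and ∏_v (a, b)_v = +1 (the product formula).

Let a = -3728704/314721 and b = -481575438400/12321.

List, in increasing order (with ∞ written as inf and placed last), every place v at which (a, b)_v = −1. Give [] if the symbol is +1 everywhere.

Mod squares: a ≡ -1189, b ≡ -357889. Check v ∈ {∞, 2, 3, 5, 7, 11, 17, 29, 37, 41, 43}.
v=17: a=17^-2·(≡8), b=17^0·(≡3) mod 17; (8|17)=+1, (3|17)=-1; (−1)^{-2·0·8}·(+1)^0·(-1)^-2 = +1.
v=41: a=41^1·(≡7), b=41^1·(≡4) mod 41; (7|41)=-1, (4|41)=+1; (−1)^{1·1·20}·(-1)^1·(+1)^1 = -1.
v=7: a=7^2·(≡1), b=7^1·(≡4) mod 7; (1|7)=+1, (4|7)=+1; (−1)^{2·1·3}·(+1)^1·(+1)^2 = +1.
v=43: a=43^0·(≡21), b=43^1·(≡27) mod 43; (21|43)=+1, (27|43)=-1; (−1)^{0·1·21}·(+1)^1·(-1)^0 = +1.
v=2: v_2(a)=6, v_2(b)=6; units ≡ 3, 7 (mod 8); ε·ε+αω+βω = 1·1+6·0+6·1 ≡ 1  ⇒  (a,b)_2 = -1.
v=3: a=3^-2·(≡2), b=3^-2·(≡2) mod 3; (2|3)=-1, (2|3)=-1; (−1)^{-2·-2·1}·(-1)^-2·(-1)^-2 = +1.
v=37: a=37^0·(≡29), b=37^-2·(≡28) mod 37; (29|37)=-1, (28|37)=+1; (−1)^{0·-2·18}·(-1)^-2·(+1)^0 = +1.
v=29: a=29^1·(≡3), b=29^3·(≡20) mod 29; (3|29)=-1, (20|29)=+1; (−1)^{1·3·14}·(-1)^3·(+1)^1 = -1.
v=∞: -1189 < 0 and -357889 < 0  ⇒  (a,b)_∞ = -1.
v=11: a=11^-2·(≡2), b=11^0·(≡10) mod 11; (2|11)=-1, (10|11)=-1; (−1)^{-2·0·5}·(-1)^0·(-1)^-2 = +1.
v=5: a=5^0·(≡1), b=5^2·(≡4) mod 5; (1|5)=+1, (4|5)=+1; (−1)^{0·2·2}·(+1)^2·(+1)^0 = +1.
Ram(-1189, -357889) = {2, 29, 41, ∞}; no ℚ_2-point on the conic.

[2, 29, 41, inf]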